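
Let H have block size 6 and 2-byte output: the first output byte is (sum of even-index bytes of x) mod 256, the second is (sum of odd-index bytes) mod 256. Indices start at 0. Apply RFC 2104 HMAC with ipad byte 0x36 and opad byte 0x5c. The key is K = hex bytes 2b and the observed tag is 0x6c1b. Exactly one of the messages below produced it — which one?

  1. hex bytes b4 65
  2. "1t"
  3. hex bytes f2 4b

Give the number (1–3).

1

Key hex bytes 2b is 1 byte ≤ B = 6; zero-pad to 6 bytes: K' = 2b 00 00 00 00 00.
K' ⊕ ipad = 1d 36 36 36 36 36; K' ⊕ opad = 77 5c 5c 5c 5c 5c.
m1: inner = H(1d 36 36 36 36 36 b4 65) = 3d 07; tag = H(77 5c 5c 5c 5c 5c 3d 07) = 6c1b ← matches
m2: inner = H(1d 36 36 36 36 36 31 74) = ba 16; tag = H(77 5c 5c 5c 5c 5c ba 16) = e92a
m3: inner = H(1d 36 36 36 36 36 f2 4b) = 7b ed; tag = H(77 5c 5c 5c 5c 5c 7b ed) = aa01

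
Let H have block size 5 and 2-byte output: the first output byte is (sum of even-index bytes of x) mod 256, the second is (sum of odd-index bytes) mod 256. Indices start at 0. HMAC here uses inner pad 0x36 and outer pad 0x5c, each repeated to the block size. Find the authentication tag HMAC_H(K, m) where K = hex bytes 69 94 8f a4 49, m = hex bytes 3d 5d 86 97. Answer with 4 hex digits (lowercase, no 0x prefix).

Key hex bytes 69 94 8f a4 49 is exactly B = 5 bytes: K' = 69 94 8f a4 49.
K' ⊕ ipad = 5f a2 b9 92 7f.  K' ⊕ opad = 35 c8 d3 f8 15.
Inner input = (K'⊕ipad) ∥ m = 5f a2 b9 92 7f ∥ 3d 5d 86 97.
Inner hash: even-index sum = 651 mod 256 = 139; odd-index sum = 503 mod 256 = 247 → 8b f7.
Outer input = (K'⊕opad) ∥ inner = 35 c8 d3 f8 15 ∥ 8b f7.
Outer hash (tag): even-index sum = 532 mod 256 = 20; odd-index sum = 587 mod 256 = 75 → 14 4b.

144b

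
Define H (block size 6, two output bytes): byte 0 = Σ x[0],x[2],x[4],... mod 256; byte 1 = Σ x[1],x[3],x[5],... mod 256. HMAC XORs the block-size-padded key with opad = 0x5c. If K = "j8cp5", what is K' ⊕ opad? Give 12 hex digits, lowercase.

36643f2c695c

Key "j8cp5" = 6a 38 63 70 35 is 5 bytes ≤ B = 6; zero-pad to 6 bytes: K' = 6a 38 63 70 35 00.
XOR each byte with 0x5c: 6a⊕5c=36, 38⊕5c=64, 63⊕5c=3f, 70⊕5c=2c, 35⊕5c=69, 00⊕5c=5c.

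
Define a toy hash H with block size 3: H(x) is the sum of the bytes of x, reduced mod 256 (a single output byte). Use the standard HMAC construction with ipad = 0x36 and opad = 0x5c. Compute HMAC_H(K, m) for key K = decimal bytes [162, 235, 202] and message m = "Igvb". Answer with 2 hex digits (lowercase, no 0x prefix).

Key decimal bytes [162, 235, 202] = a2 eb ca is exactly B = 3 bytes: K' = a2 eb ca.
K' ⊕ ipad = 94 dd fc.  K' ⊕ opad = fe b7 96.
Inner input = (K'⊕ipad) ∥ m = 94 dd fc ∥ 49 67 76 62.
Inner hash: sum = 148+221+252+73+103+118+98 = 1013; mod 256 = 245 → f5.
Outer input = (K'⊕opad) ∥ inner = fe b7 96 ∥ f5.
Outer hash (tag): sum = 254+183+150+245 = 832; mod 256 = 64 → 40.

40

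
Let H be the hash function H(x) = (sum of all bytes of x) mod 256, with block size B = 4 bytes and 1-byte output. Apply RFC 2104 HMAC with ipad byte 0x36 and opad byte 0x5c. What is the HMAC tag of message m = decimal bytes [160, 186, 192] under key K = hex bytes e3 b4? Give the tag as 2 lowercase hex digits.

Key hex bytes e3 b4 is 2 bytes ≤ B = 4; zero-pad to 4 bytes: K' = e3 b4 00 00.
K' ⊕ ipad = d5 82 36 36.  K' ⊕ opad = bf e8 5c 5c.
Inner input = (K'⊕ipad) ∥ m = d5 82 36 36 ∥ a0 ba c0.
Inner hash: sum = 213+130+54+54+160+186+192 = 989; mod 256 = 221 → dd.
Outer input = (K'⊕opad) ∥ inner = bf e8 5c 5c ∥ dd.
Outer hash (tag): sum = 191+232+92+92+221 = 828; mod 256 = 60 → 3c.

3c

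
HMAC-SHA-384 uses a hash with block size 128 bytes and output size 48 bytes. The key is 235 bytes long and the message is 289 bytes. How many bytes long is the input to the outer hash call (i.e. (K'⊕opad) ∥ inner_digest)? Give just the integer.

176

Key is 235 > 128 bytes, so it is hashed to 48 bytes then zero-padded to 128: |K'| = 128.
Outer input = (K'⊕opad) ∥ H(inner) → 128 + 48 = 176 bytes.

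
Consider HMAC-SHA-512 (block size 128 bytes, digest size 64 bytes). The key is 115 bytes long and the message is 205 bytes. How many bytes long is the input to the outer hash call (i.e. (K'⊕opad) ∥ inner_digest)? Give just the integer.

Key is 115 ≤ 128 bytes, zero-padded: |K'| = 128.
Outer input = (K'⊕opad) ∥ H(inner) → 128 + 64 = 192 bytes.

192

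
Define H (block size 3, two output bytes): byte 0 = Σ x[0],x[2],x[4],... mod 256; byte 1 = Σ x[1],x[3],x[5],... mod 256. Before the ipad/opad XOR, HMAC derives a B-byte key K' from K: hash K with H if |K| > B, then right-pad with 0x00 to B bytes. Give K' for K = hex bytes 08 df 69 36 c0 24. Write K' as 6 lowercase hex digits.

|K| = 6 > B = 3, so first hash the key.
H(K): even-index sum = 305 mod 256 = 49; odd-index sum = 313 mod 256 = 57 → 31 39.
Zero-pad H(K) = 31 39 to 3 bytes: K' = 31 39 00.

313900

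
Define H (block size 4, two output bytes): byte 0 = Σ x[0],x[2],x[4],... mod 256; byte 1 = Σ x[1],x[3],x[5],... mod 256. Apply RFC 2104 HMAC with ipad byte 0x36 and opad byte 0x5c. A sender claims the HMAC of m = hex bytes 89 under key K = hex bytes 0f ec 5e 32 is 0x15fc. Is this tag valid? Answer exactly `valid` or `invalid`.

invalid

Key hex bytes 0f ec 5e 32 is exactly B = 4 bytes: K' = 0f ec 5e 32.
K' ⊕ ipad = 39 da 68 04; K' ⊕ opad = 53 b0 02 6e.
Inner hash: even-index sum = 298 mod 256 = 42; odd-index sum = 222 mod 256 = 222 → 2a de.
Outer hash (recomputed tag): even-index sum = 127 mod 256 = 127; odd-index sum = 508 mod 256 = 252 → 7f fc.
Recomputed tag = 7ffc; claimed = 15fc → mismatch.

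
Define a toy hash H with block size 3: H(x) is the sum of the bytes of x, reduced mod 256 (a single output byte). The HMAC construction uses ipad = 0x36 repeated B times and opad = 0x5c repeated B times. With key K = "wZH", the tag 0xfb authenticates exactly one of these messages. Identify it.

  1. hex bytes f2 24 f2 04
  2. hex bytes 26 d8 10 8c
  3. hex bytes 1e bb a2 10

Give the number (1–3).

Key "wZH" = 77 5a 48 is exactly B = 3 bytes: K' = 77 5a 48.
K' ⊕ ipad = 41 6c 7e; K' ⊕ opad = 2b 06 14.
m1: inner = H(41 6c 7e f2 24 f2 04) = 37; tag = H(2b 06 14 37) = 7c
m2: inner = H(41 6c 7e 26 d8 10 8c) = c5; tag = H(2b 06 14 c5) = 0a
m3: inner = H(41 6c 7e 1e bb a2 10) = b6; tag = H(2b 06 14 b6) = fb ← matches

3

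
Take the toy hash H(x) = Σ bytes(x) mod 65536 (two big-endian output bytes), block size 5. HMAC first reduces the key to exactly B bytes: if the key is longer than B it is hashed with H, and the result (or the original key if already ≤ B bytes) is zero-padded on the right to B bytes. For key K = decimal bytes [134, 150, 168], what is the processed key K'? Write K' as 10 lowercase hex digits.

8696a80000

Key decimal bytes [134, 150, 168] = 86 96 a8 is 3 bytes ≤ B = 5; zero-pad to 5 bytes: K' = 86 96 a8 00 00.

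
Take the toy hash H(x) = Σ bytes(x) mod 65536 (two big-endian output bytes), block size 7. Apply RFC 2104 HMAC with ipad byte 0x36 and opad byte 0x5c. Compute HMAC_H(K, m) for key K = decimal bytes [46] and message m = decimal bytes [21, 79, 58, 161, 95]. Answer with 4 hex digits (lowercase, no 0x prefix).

0396

Key decimal bytes [46] = 2e is 1 byte ≤ B = 7; zero-pad to 7 bytes: K' = 2e 00 00 00 00 00 00.
K' ⊕ ipad = 18 36 36 36 36 36 36.  K' ⊕ opad = 72 5c 5c 5c 5c 5c 5c.
Inner input = (K'⊕ipad) ∥ m = 18 36 36 36 36 36 36 ∥ 15 4f 3a a1 5f.
Inner hash: sum = 24+54+54+54+54+54+54+21+79+58+161+95 = 762 → 02 fa.
Outer input = (K'⊕opad) ∥ inner = 72 5c 5c 5c 5c 5c 5c ∥ 02 fa.
Outer hash (tag): sum = 114+92+92+92+92+92+92+2+250 = 918 → 03 96.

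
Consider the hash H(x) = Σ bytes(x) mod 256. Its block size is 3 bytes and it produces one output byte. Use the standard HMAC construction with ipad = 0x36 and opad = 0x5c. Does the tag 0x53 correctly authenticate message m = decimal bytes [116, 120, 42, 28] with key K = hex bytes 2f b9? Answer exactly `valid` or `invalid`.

invalid

Key hex bytes 2f b9 is 2 bytes ≤ B = 3; zero-pad to 3 bytes: K' = 2f b9 00.
K' ⊕ ipad = 19 8f 36; K' ⊕ opad = 73 e5 5c.
Inner hash: sum = 25+143+54+116+120+42+28 = 528; mod 256 = 16 → 10.
Outer hash (recomputed tag): sum = 115+229+92+16 = 452; mod 256 = 196 → c4.
Recomputed tag = c4; claimed = 53 → mismatch.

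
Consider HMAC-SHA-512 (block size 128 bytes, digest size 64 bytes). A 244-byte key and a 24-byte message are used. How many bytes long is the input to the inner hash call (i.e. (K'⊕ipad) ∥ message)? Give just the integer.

Key is 244 > 128 bytes, so it is hashed to 64 bytes then zero-padded to 128: |K'| = 128.
Inner input = (K'⊕ipad) ∥ m → 128 + 24 = 152 bytes.

152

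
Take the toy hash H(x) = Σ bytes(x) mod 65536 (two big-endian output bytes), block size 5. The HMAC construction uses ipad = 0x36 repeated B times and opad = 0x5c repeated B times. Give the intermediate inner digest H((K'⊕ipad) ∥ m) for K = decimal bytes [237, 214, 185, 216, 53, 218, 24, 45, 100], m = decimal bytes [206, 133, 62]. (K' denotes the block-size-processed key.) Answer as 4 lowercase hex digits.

Key decimal bytes [237, 214, 185, 216, 53, 218, 24, 45, 100] = ed d6 b9 d8 35 da 18 2d 64 is 9 bytes > B = 5, so hash it first: H(key) = 05 0c, then zero-pad to 5 bytes: K' = 05 0c 00 00 00.
K' ⊕ ipad = 33 3a 36 36 36.
Inner input = 33 3a 36 36 36 ∥ ce 85 3e.
Inner hash: sum = 51+58+54+54+54+206+133+62 = 672 → 02 a0.

02a0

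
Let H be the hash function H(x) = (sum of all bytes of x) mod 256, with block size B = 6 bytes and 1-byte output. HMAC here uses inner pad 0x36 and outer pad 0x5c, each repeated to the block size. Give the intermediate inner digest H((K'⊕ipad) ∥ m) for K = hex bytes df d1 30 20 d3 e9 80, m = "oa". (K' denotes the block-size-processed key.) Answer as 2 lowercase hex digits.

e8

Key hex bytes df d1 30 20 d3 e9 80 is 7 bytes > B = 6, so hash it first: H(key) = 3c, then zero-pad to 6 bytes: K' = 3c 00 00 00 00 00.
K' ⊕ ipad = 0a 36 36 36 36 36.
Inner input = 0a 36 36 36 36 36 ∥ 6f 61.
Inner hash: sum = 10+54+54+54+54+54+111+97 = 488; mod 256 = 232 → e8.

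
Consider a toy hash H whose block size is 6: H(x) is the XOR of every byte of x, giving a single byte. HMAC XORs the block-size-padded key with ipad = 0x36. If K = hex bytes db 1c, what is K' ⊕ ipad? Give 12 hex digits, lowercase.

Key hex bytes db 1c is 2 bytes ≤ B = 6; zero-pad to 6 bytes: K' = db 1c 00 00 00 00.
XOR each byte with 0x36: db⊕36=ed, 1c⊕36=2a, 00⊕36=36, 00⊕36=36, 00⊕36=36, 00⊕36=36.

ed2a36363636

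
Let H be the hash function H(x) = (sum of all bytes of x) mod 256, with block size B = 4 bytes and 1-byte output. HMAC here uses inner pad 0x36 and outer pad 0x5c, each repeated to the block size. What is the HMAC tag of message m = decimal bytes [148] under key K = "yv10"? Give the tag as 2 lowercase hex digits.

Key "yv10" = 79 76 31 30 is exactly B = 4 bytes: K' = 79 76 31 30.
K' ⊕ ipad = 4f 40 07 06.  K' ⊕ opad = 25 2a 6d 6c.
Inner input = (K'⊕ipad) ∥ m = 4f 40 07 06 ∥ 94.
Inner hash: sum = 79+64+7+6+148 = 304; mod 256 = 48 → 30.
Outer input = (K'⊕opad) ∥ inner = 25 2a 6d 6c ∥ 30.
Outer hash (tag): sum = 37+42+109+108+48 = 344; mod 256 = 88 → 58.

58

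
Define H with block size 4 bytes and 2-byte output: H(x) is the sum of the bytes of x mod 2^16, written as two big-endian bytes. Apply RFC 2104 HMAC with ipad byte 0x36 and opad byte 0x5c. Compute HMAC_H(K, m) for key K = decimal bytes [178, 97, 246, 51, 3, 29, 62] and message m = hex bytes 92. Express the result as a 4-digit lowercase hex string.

02bb

Key decimal bytes [178, 97, 246, 51, 3, 29, 62] = b2 61 f6 33 03 1d 3e is 7 bytes > B = 4, so hash it first: H(key) = 02 9a, then zero-pad to 4 bytes: K' = 02 9a 00 00.
K' ⊕ ipad = 34 ac 36 36.  K' ⊕ opad = 5e c6 5c 5c.
Inner input = (K'⊕ipad) ∥ m = 34 ac 36 36 ∥ 92.
Inner hash: sum = 52+172+54+54+146 = 478 → 01 de.
Outer input = (K'⊕opad) ∥ inner = 5e c6 5c 5c ∥ 01 de.
Outer hash (tag): sum = 94+198+92+92+1+222 = 699 → 02 bb.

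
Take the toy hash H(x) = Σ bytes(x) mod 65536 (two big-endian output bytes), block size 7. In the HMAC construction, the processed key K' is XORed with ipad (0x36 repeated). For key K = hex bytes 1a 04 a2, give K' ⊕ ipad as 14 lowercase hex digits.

2c329436363636

Key hex bytes 1a 04 a2 is 3 bytes ≤ B = 7; zero-pad to 7 bytes: K' = 1a 04 a2 00 00 00 00.
XOR each byte with 0x36: 1a⊕36=2c, 04⊕36=32, a2⊕36=94, 00⊕36=36, 00⊕36=36, 00⊕36=36, 00⊕36=36.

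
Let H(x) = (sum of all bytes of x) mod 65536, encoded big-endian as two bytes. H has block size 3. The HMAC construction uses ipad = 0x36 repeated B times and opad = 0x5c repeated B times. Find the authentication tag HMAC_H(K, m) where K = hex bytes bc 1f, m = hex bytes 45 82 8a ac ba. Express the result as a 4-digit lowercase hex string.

Key hex bytes bc 1f is 2 bytes ≤ B = 3; zero-pad to 3 bytes: K' = bc 1f 00.
K' ⊕ ipad = 8a 29 36.  K' ⊕ opad = e0 43 5c.
Inner input = (K'⊕ipad) ∥ m = 8a 29 36 ∥ 45 82 8a ac ba.
Inner hash: sum = 138+41+54+69+130+138+172+186 = 928 → 03 a0.
Outer input = (K'⊕opad) ∥ inner = e0 43 5c ∥ 03 a0.
Outer hash (tag): sum = 224+67+92+3+160 = 546 → 02 22.

0222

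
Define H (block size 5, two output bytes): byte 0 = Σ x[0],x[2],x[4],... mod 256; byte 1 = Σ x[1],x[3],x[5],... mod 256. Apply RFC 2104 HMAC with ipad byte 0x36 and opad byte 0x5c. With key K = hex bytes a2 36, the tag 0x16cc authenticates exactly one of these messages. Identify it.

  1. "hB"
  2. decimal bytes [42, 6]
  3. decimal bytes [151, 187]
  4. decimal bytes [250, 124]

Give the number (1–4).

2

Key hex bytes a2 36 is 2 bytes ≤ B = 5; zero-pad to 5 bytes: K' = a2 36 00 00 00.
K' ⊕ ipad = 94 00 36 36 36; K' ⊕ opad = fe 6a 5c 5c 5c.
m1: inner = H(94 00 36 36 36 68 42) = 42 9e; tag = H(fe 6a 5c 5c 5c 42 9e) = 5408
m2: inner = H(94 00 36 36 36 2a 06) = 06 60; tag = H(fe 6a 5c 5c 5c 06 60) = 16cc ← matches
m3: inner = H(94 00 36 36 36 97 bb) = bb cd; tag = H(fe 6a 5c 5c 5c bb cd) = 8381
m4: inner = H(94 00 36 36 36 fa 7c) = 7c 30; tag = H(fe 6a 5c 5c 5c 7c 30) = e642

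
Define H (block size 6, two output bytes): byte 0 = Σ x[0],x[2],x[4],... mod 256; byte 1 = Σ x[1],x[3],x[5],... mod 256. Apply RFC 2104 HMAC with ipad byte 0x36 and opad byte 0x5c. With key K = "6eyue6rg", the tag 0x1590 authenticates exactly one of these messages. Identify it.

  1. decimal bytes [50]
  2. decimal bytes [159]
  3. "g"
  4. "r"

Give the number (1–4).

3

Key "6eyue6rg" = 36 65 79 75 65 36 72 67 is 8 bytes > B = 6, so hash it first: H(key) = 86 77, then zero-pad to 6 bytes: K' = 86 77 00 00 00 00.
K' ⊕ ipad = b0 41 36 36 36 36; K' ⊕ opad = da 2b 5c 5c 5c 5c.
m1: inner = H(b0 41 36 36 36 36 32) = 4e ad; tag = H(da 2b 5c 5c 5c 5c 4e ad) = e090
m2: inner = H(b0 41 36 36 36 36 9f) = bb ad; tag = H(da 2b 5c 5c 5c 5c bb ad) = 4d90
m3: inner = H(b0 41 36 36 36 36 67) = 83 ad; tag = H(da 2b 5c 5c 5c 5c 83 ad) = 1590 ← matches
m4: inner = H(b0 41 36 36 36 36 72) = 8e ad; tag = H(da 2b 5c 5c 5c 5c 8e ad) = 2090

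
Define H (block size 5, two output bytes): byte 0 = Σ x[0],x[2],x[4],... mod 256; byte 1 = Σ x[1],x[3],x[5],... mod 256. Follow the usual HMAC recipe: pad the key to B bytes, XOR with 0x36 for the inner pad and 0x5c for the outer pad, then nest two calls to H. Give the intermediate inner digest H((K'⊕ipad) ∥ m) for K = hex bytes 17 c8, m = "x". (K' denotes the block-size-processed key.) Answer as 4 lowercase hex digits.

8dac

Key hex bytes 17 c8 is 2 bytes ≤ B = 5; zero-pad to 5 bytes: K' = 17 c8 00 00 00.
K' ⊕ ipad = 21 fe 36 36 36.
Inner input = 21 fe 36 36 36 ∥ 78.
Inner hash: even-index sum = 141 mod 256 = 141; odd-index sum = 428 mod 256 = 172 → 8d ac.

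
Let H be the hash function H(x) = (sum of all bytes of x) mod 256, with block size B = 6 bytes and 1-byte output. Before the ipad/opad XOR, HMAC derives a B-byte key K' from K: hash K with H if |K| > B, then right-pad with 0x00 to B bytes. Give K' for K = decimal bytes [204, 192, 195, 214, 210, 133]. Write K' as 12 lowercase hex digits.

Key decimal bytes [204, 192, 195, 214, 210, 133] = cc c0 c3 d6 d2 85 is exactly B = 6 bytes: K' = cc c0 c3 d6 d2 85.

ccc0c3d6d285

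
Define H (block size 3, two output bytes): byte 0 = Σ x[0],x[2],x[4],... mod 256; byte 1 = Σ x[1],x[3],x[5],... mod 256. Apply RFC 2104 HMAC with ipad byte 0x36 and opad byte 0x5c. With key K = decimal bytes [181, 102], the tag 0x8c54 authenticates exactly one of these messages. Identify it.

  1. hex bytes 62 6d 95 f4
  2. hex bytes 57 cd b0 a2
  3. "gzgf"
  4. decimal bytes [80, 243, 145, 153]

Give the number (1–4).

Key decimal bytes [181, 102] = b5 66 is 2 bytes ≤ B = 3; zero-pad to 3 bytes: K' = b5 66 00.
K' ⊕ ipad = 83 50 36; K' ⊕ opad = e9 3a 5c.
m1: inner = H(83 50 36 62 6d 95 f4) = 1a 47; tag = H(e9 3a 5c 1a 47) = 8c54 ← matches
m2: inner = H(83 50 36 57 cd b0 a2) = 28 57; tag = H(e9 3a 5c 28 57) = 9c62
m3: inner = H(83 50 36 67 7a 67 66) = 99 1e; tag = H(e9 3a 5c 99 1e) = 63d3
m4: inner = H(83 50 36 50 f3 91 99) = 45 31; tag = H(e9 3a 5c 45 31) = 767f

1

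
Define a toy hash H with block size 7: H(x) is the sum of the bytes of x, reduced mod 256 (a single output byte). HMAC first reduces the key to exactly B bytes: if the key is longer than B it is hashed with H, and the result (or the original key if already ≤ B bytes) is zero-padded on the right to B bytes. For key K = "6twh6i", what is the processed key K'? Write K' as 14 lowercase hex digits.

36747768366900

Key "6twh6i" = 36 74 77 68 36 69 is 6 bytes ≤ B = 7; zero-pad to 7 bytes: K' = 36 74 77 68 36 69 00.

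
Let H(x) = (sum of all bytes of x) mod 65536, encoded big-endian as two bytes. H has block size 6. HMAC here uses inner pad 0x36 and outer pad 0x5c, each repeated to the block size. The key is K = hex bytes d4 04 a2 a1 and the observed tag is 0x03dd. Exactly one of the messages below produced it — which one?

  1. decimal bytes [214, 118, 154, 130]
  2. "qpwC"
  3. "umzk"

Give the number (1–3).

Key hex bytes d4 04 a2 a1 is 4 bytes ≤ B = 6; zero-pad to 6 bytes: K' = d4 04 a2 a1 00 00.
K' ⊕ ipad = e2 32 94 97 36 36; K' ⊕ opad = 88 58 fe fd 5c 5c.
m1: inner = H(e2 32 94 97 36 36 d6 76 9a 82) = 05 13; tag = H(88 58 fe fd 5c 5c 05 13) = 03ab
m2: inner = H(e2 32 94 97 36 36 71 70 77 43) = 04 46; tag = H(88 58 fe fd 5c 5c 04 46) = 03dd ← matches
m3: inner = H(e2 32 94 97 36 36 75 6d 7a 6b) = 04 72; tag = H(88 58 fe fd 5c 5c 04 72) = 0409

2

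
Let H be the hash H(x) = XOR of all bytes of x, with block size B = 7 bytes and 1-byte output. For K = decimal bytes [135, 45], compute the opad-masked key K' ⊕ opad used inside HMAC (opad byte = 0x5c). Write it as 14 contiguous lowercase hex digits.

Key decimal bytes [135, 45] = 87 2d is 2 bytes ≤ B = 7; zero-pad to 7 bytes: K' = 87 2d 00 00 00 00 00.
XOR each byte with 0x5c: 87⊕5c=db, 2d⊕5c=71, 00⊕5c=5c, 00⊕5c=5c, 00⊕5c=5c, 00⊕5c=5c, 00⊕5c=5c.

db715c5c5c5c5c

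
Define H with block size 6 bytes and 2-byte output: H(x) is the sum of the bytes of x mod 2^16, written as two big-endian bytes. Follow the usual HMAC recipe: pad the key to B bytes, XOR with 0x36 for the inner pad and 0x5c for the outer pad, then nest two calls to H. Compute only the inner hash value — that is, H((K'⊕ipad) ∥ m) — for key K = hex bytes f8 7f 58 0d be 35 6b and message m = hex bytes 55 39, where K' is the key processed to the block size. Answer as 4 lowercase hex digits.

01a7

Key hex bytes f8 7f 58 0d be 35 6b is 7 bytes > B = 6, so hash it first: H(key) = 03 3a, then zero-pad to 6 bytes: K' = 03 3a 00 00 00 00.
K' ⊕ ipad = 35 0c 36 36 36 36.
Inner input = 35 0c 36 36 36 36 ∥ 55 39.
Inner hash: sum = 53+12+54+54+54+54+85+57 = 423 → 01 a7.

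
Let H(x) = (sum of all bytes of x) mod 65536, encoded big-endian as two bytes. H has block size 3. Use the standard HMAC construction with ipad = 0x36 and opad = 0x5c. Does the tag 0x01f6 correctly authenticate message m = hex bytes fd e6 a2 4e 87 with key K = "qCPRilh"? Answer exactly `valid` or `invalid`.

Key "qCPRilh" = 71 43 50 52 69 6c 68 is 7 bytes > B = 3, so hash it first: H(key) = 02 93, then zero-pad to 3 bytes: K' = 02 93 00.
K' ⊕ ipad = 34 a5 36; K' ⊕ opad = 5e cf 5c.
Inner hash: sum = 52+165+54+253+230+162+78+135 = 1129 → 04 69.
Outer hash (recomputed tag): sum = 94+207+92+4+105 = 502 → 01 f6.
Recomputed tag = 01f6; claimed = 01f6 → match.

valid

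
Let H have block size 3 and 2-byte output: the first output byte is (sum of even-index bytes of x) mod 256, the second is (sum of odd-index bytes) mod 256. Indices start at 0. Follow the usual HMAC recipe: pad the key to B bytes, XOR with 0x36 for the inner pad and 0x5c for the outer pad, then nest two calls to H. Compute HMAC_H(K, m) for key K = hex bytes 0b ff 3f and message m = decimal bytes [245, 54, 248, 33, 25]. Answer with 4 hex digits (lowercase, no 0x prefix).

8940

Key hex bytes 0b ff 3f is exactly B = 3 bytes: K' = 0b ff 3f.
K' ⊕ ipad = 3d c9 09.  K' ⊕ opad = 57 a3 63.
Inner input = (K'⊕ipad) ∥ m = 3d c9 09 ∥ f5 36 f8 21 19.
Inner hash: even-index sum = 157 mod 256 = 157; odd-index sum = 719 mod 256 = 207 → 9d cf.
Outer input = (K'⊕opad) ∥ inner = 57 a3 63 ∥ 9d cf.
Outer hash (tag): even-index sum = 393 mod 256 = 137; odd-index sum = 320 mod 256 = 64 → 89 40.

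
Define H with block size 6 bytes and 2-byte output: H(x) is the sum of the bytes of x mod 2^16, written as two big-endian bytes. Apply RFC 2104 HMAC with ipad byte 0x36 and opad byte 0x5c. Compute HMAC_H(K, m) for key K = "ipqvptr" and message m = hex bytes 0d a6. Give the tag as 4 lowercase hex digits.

02fa

Key "ipqvptr" = 69 70 71 76 70 74 72 is 7 bytes > B = 6, so hash it first: H(key) = 03 16, then zero-pad to 6 bytes: K' = 03 16 00 00 00 00.
K' ⊕ ipad = 35 20 36 36 36 36.  K' ⊕ opad = 5f 4a 5c 5c 5c 5c.
Inner input = (K'⊕ipad) ∥ m = 35 20 36 36 36 36 ∥ 0d a6.
Inner hash: sum = 53+32+54+54+54+54+13+166 = 480 → 01 e0.
Outer input = (K'⊕opad) ∥ inner = 5f 4a 5c 5c 5c 5c ∥ 01 e0.
Outer hash (tag): sum = 95+74+92+92+92+92+1+224 = 762 → 02 fa.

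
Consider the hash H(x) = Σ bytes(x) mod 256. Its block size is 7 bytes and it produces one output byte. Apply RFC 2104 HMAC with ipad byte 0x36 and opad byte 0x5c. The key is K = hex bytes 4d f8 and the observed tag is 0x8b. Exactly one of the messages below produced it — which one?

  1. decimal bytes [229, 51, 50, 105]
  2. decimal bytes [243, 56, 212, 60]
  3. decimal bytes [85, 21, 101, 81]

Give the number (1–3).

1

Key hex bytes 4d f8 is 2 bytes ≤ B = 7; zero-pad to 7 bytes: K' = 4d f8 00 00 00 00 00.
K' ⊕ ipad = 7b ce 36 36 36 36 36; K' ⊕ opad = 11 a4 5c 5c 5c 5c 5c.
m1: inner = H(7b ce 36 36 36 36 36 e5 33 32 69) = 0a; tag = H(11 a4 5c 5c 5c 5c 5c 0a) = 8b ← matches
m2: inner = H(7b ce 36 36 36 36 36 f3 38 d4 3c) = 92; tag = H(11 a4 5c 5c 5c 5c 5c 92) = 13
m3: inner = H(7b ce 36 36 36 36 36 55 15 65 51) = 77; tag = H(11 a4 5c 5c 5c 5c 5c 77) = f8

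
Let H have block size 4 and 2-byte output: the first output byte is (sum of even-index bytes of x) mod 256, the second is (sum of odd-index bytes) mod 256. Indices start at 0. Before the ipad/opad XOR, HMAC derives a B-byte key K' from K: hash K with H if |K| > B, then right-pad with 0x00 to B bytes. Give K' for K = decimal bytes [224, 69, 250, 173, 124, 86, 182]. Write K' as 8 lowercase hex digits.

|K| = 7 > B = 4, so first hash the key.
H(K): even-index sum = 780 mod 256 = 12; odd-index sum = 328 mod 256 = 72 → 0c 48.
Zero-pad H(K) = 0c 48 to 4 bytes: K' = 0c 48 00 00.

0c480000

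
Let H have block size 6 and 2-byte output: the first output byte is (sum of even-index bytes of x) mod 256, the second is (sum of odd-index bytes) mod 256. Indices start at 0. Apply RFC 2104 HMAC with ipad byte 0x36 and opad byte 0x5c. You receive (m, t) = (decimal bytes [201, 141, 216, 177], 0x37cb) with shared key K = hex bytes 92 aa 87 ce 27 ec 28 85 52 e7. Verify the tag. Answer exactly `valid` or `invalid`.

invalid

Key hex bytes 92 aa 87 ce 27 ec 28 85 52 e7 is 10 bytes > B = 6, so hash it first: H(key) = ba d0, then zero-pad to 6 bytes: K' = ba d0 00 00 00 00.
K' ⊕ ipad = 8c e6 36 36 36 36; K' ⊕ opad = e6 8c 5c 5c 5c 5c.
Inner hash: even-index sum = 665 mod 256 = 153; odd-index sum = 656 mod 256 = 144 → 99 90.
Outer hash (recomputed tag): even-index sum = 567 mod 256 = 55; odd-index sum = 468 mod 256 = 212 → 37 d4.
Recomputed tag = 37d4; claimed = 37cb → mismatch.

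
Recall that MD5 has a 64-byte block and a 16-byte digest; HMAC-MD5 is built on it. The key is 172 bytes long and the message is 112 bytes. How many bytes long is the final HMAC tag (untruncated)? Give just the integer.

The tag is one MD5 digest: 16 bytes.

16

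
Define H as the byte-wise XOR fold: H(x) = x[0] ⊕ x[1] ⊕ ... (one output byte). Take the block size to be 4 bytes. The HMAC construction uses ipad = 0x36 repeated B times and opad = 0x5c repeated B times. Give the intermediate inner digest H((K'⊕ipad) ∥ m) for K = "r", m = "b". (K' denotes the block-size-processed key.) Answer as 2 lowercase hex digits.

Key "r" = 72 is 1 byte ≤ B = 4; zero-pad to 4 bytes: K' = 72 00 00 00.
K' ⊕ ipad = 44 36 36 36.
Inner input = 44 36 36 36 ∥ 62.
Inner hash: XOR 44⊕36⊕36⊕36⊕62 = 10.

10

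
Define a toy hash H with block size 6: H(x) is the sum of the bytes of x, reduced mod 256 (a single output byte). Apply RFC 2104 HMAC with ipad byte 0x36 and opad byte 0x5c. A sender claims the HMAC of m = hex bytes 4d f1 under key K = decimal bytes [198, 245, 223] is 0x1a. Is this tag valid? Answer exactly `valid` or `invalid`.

Key decimal bytes [198, 245, 223] = c6 f5 df is 3 bytes ≤ B = 6; zero-pad to 6 bytes: K' = c6 f5 df 00 00 00.
K' ⊕ ipad = f0 c3 e9 36 36 36; K' ⊕ opad = 9a a9 83 5c 5c 5c.
Inner hash: sum = 240+195+233+54+54+54+77+241 = 1148; mod 256 = 124 → 7c.
Outer hash (recomputed tag): sum = 154+169+131+92+92+92+124 = 854; mod 256 = 86 → 56.
Recomputed tag = 56; claimed = 1a → mismatch.

invalid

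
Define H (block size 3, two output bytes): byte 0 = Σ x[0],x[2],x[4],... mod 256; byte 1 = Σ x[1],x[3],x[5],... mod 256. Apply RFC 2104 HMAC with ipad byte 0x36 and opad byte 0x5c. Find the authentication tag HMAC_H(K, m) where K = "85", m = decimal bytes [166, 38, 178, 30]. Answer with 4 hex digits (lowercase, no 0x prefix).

Key "85" = 38 35 is 2 bytes ≤ B = 3; zero-pad to 3 bytes: K' = 38 35 00.
K' ⊕ ipad = 0e 03 36.  K' ⊕ opad = 64 69 5c.
Inner input = (K'⊕ipad) ∥ m = 0e 03 36 ∥ a6 26 b2 1e.
Inner hash: even-index sum = 136 mod 256 = 136; odd-index sum = 347 mod 256 = 91 → 88 5b.
Outer input = (K'⊕opad) ∥ inner = 64 69 5c ∥ 88 5b.
Outer hash (tag): even-index sum = 283 mod 256 = 27; odd-index sum = 241 mod 256 = 241 → 1b f1.

1bf1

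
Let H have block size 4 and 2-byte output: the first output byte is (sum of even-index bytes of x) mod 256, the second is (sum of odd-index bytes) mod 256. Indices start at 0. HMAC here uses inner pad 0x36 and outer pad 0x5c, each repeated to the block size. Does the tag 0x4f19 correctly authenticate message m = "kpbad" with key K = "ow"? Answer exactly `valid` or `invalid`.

Key "ow" = 6f 77 is 2 bytes ≤ B = 4; zero-pad to 4 bytes: K' = 6f 77 00 00.
K' ⊕ ipad = 59 41 36 36; K' ⊕ opad = 33 2b 5c 5c.
Inner hash: even-index sum = 448 mod 256 = 192; odd-index sum = 328 mod 256 = 72 → c0 48.
Outer hash (recomputed tag): even-index sum = 335 mod 256 = 79; odd-index sum = 207 mod 256 = 207 → 4f cf.
Recomputed tag = 4fcf; claimed = 4f19 → mismatch.

invalid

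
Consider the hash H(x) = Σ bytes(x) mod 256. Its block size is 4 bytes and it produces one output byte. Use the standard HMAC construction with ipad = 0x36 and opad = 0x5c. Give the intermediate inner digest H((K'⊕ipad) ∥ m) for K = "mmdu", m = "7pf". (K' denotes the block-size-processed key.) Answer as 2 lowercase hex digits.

Key "mmdu" = 6d 6d 64 75 is exactly B = 4 bytes: K' = 6d 6d 64 75.
K' ⊕ ipad = 5b 5b 52 43.
Inner input = 5b 5b 52 43 ∥ 37 70 66.
Inner hash: sum = 91+91+82+67+55+112+102 = 600; mod 256 = 88 → 58.

58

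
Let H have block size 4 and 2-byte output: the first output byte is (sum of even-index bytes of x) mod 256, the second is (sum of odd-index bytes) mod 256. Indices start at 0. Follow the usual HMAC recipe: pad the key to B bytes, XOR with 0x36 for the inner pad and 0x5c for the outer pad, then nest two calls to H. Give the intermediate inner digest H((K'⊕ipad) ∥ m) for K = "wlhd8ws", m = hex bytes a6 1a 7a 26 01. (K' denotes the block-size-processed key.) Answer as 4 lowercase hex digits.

13e7

Key "wlhd8ws" = 77 6c 68 64 38 77 73 is 7 bytes > B = 4, so hash it first: H(key) = 8a 47, then zero-pad to 4 bytes: K' = 8a 47 00 00.
K' ⊕ ipad = bc 71 36 36.
Inner input = bc 71 36 36 ∥ a6 1a 7a 26 01.
Inner hash: even-index sum = 531 mod 256 = 19; odd-index sum = 231 mod 256 = 231 → 13 e7.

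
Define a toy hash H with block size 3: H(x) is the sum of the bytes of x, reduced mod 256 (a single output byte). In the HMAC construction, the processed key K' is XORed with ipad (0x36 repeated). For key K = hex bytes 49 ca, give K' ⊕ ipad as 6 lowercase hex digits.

Key hex bytes 49 ca is 2 bytes ≤ B = 3; zero-pad to 3 bytes: K' = 49 ca 00.
XOR each byte with 0x36: 49⊕36=7f, ca⊕36=fc, 00⊕36=36.

7ffc36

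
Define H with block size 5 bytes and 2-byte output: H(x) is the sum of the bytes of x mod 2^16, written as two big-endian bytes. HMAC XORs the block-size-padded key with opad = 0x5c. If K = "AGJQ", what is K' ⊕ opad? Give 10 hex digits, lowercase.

Key "AGJQ" = 41 47 4a 51 is 4 bytes ≤ B = 5; zero-pad to 5 bytes: K' = 41 47 4a 51 00.
XOR each byte with 0x5c: 41⊕5c=1d, 47⊕5c=1b, 4a⊕5c=16, 51⊕5c=0d, 00⊕5c=5c.

1d1b160d5c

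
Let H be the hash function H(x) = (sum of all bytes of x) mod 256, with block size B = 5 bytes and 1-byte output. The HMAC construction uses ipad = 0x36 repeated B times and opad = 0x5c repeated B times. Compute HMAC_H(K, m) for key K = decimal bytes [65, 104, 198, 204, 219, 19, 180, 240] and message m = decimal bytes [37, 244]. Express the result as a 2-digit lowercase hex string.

ed

Key decimal bytes [65, 104, 198, 204, 219, 19, 180, 240] = 41 68 c6 cc db 13 b4 f0 is 8 bytes > B = 5, so hash it first: H(key) = cd, then zero-pad to 5 bytes: K' = cd 00 00 00 00.
K' ⊕ ipad = fb 36 36 36 36.  K' ⊕ opad = 91 5c 5c 5c 5c.
Inner input = (K'⊕ipad) ∥ m = fb 36 36 36 36 ∥ 25 f4.
Inner hash: sum = 251+54+54+54+54+37+244 = 748; mod 256 = 236 → ec.
Outer input = (K'⊕opad) ∥ inner = 91 5c 5c 5c 5c ∥ ec.
Outer hash (tag): sum = 145+92+92+92+92+236 = 749; mod 256 = 237 → ed.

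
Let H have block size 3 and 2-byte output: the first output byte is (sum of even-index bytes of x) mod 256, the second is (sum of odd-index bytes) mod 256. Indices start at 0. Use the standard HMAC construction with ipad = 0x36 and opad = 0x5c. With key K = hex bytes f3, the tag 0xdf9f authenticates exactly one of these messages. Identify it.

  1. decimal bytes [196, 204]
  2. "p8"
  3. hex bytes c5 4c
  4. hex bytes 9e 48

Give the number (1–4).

4

Key hex bytes f3 is 1 byte ≤ B = 3; zero-pad to 3 bytes: K' = f3 00 00.
K' ⊕ ipad = c5 36 36; K' ⊕ opad = af 5c 5c.
m1: inner = H(c5 36 36 c4 cc) = c7 fa; tag = H(af 5c 5c c7 fa) = 0523
m2: inner = H(c5 36 36 70 38) = 33 a6; tag = H(af 5c 5c 33 a6) = b18f
m3: inner = H(c5 36 36 c5 4c) = 47 fb; tag = H(af 5c 5c 47 fb) = 06a3
m4: inner = H(c5 36 36 9e 48) = 43 d4; tag = H(af 5c 5c 43 d4) = df9f ← matches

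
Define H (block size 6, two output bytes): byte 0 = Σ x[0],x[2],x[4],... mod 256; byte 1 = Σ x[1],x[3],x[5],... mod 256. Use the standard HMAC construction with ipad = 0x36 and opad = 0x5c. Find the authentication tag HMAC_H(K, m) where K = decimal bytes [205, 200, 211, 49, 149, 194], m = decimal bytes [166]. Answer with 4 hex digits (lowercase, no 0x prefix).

1298

Key decimal bytes [205, 200, 211, 49, 149, 194] = cd c8 d3 31 95 c2 is exactly B = 6 bytes: K' = cd c8 d3 31 95 c2.
K' ⊕ ipad = fb fe e5 07 a3 f4.  K' ⊕ opad = 91 94 8f 6d c9 9e.
Inner input = (K'⊕ipad) ∥ m = fb fe e5 07 a3 f4 ∥ a6.
Inner hash: even-index sum = 809 mod 256 = 41; odd-index sum = 505 mod 256 = 249 → 29 f9.
Outer input = (K'⊕opad) ∥ inner = 91 94 8f 6d c9 9e ∥ 29 f9.
Outer hash (tag): even-index sum = 530 mod 256 = 18; odd-index sum = 664 mod 256 = 152 → 12 98.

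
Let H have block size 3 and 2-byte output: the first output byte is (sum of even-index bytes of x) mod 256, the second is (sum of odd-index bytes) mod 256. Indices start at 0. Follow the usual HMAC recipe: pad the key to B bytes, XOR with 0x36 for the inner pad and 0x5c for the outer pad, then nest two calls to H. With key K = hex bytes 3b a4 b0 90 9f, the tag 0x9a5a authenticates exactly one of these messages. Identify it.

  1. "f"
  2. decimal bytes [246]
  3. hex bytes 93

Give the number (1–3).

1

Key hex bytes 3b a4 b0 90 9f is 5 bytes > B = 3, so hash it first: H(key) = 8a 34, then zero-pad to 3 bytes: K' = 8a 34 00.
K' ⊕ ipad = bc 02 36; K' ⊕ opad = d6 68 5c.
m1: inner = H(bc 02 36 66) = f2 68; tag = H(d6 68 5c f2 68) = 9a5a ← matches
m2: inner = H(bc 02 36 f6) = f2 f8; tag = H(d6 68 5c f2 f8) = 2a5a
m3: inner = H(bc 02 36 93) = f2 95; tag = H(d6 68 5c f2 95) = c75a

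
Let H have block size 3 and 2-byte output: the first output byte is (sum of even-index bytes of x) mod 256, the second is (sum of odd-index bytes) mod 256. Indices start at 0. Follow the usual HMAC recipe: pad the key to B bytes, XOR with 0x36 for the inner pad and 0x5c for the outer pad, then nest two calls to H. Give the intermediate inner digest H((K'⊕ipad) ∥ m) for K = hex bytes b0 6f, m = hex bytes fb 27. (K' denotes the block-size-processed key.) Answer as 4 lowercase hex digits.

Key hex bytes b0 6f is 2 bytes ≤ B = 3; zero-pad to 3 bytes: K' = b0 6f 00.
K' ⊕ ipad = 86 59 36.
Inner input = 86 59 36 ∥ fb 27.
Inner hash: even-index sum = 227 mod 256 = 227; odd-index sum = 340 mod 256 = 84 → e3 54.

e354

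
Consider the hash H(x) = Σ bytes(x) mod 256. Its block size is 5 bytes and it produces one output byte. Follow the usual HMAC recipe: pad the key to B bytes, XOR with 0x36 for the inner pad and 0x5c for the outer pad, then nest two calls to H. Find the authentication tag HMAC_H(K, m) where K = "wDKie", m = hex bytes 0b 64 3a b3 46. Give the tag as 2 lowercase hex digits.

Key "wDKie" = 77 44 4b 69 65 is exactly B = 5 bytes: K' = 77 44 4b 69 65.
K' ⊕ ipad = 41 72 7d 5f 53.  K' ⊕ opad = 2b 18 17 35 39.
Inner input = (K'⊕ipad) ∥ m = 41 72 7d 5f 53 ∥ 0b 64 3a b3 46.
Inner hash: sum = 65+114+125+95+83+11+100+58+179+70 = 900; mod 256 = 132 → 84.
Outer input = (K'⊕opad) ∥ inner = 2b 18 17 35 39 ∥ 84.
Outer hash (tag): sum = 43+24+23+53+57+132 = 332; mod 256 = 76 → 4c.

4c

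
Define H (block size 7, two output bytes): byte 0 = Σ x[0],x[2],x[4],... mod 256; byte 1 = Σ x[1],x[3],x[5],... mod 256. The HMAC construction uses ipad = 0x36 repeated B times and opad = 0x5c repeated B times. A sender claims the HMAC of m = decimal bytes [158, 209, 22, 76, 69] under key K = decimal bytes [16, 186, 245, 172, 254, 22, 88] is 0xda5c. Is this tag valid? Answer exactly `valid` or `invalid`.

Key decimal bytes [16, 186, 245, 172, 254, 22, 88] = 10 ba f5 ac fe 16 58 is exactly B = 7 bytes: K' = 10 ba f5 ac fe 16 58.
K' ⊕ ipad = 26 8c c3 9a c8 20 6e; K' ⊕ opad = 4c e6 a9 f0 a2 4a 04.
Inner hash: even-index sum = 828 mod 256 = 60; odd-index sum = 575 mod 256 = 63 → 3c 3f.
Outer hash (recomputed tag): even-index sum = 474 mod 256 = 218; odd-index sum = 604 mod 256 = 92 → da 5c.
Recomputed tag = da5c; claimed = da5c → match.

valid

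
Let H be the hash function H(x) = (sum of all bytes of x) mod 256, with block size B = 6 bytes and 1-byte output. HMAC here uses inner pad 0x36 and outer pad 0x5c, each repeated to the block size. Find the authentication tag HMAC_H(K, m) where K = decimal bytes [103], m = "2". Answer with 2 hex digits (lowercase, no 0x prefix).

98

Key decimal bytes [103] = 67 is 1 byte ≤ B = 6; zero-pad to 6 bytes: K' = 67 00 00 00 00 00.
K' ⊕ ipad = 51 36 36 36 36 36.  K' ⊕ opad = 3b 5c 5c 5c 5c 5c.
Inner input = (K'⊕ipad) ∥ m = 51 36 36 36 36 36 ∥ 32.
Inner hash: sum = 81+54+54+54+54+54+50 = 401; mod 256 = 145 → 91.
Outer input = (K'⊕opad) ∥ inner = 3b 5c 5c 5c 5c 5c ∥ 91.
Outer hash (tag): sum = 59+92+92+92+92+92+145 = 664; mod 256 = 152 → 98.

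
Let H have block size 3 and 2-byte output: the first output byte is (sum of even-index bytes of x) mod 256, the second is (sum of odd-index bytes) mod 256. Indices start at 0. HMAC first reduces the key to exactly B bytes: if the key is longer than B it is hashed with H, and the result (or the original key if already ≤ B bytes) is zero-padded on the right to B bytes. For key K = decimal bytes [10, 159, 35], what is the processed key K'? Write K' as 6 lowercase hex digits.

Key decimal bytes [10, 159, 35] = 0a 9f 23 is exactly B = 3 bytes: K' = 0a 9f 23.

0a9f23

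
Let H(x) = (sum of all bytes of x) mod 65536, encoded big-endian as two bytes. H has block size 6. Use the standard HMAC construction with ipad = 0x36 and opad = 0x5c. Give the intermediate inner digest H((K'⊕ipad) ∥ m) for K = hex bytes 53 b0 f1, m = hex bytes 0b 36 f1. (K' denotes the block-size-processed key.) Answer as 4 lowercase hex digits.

Key hex bytes 53 b0 f1 is 3 bytes ≤ B = 6; zero-pad to 6 bytes: K' = 53 b0 f1 00 00 00.
K' ⊕ ipad = 65 86 c7 36 36 36.
Inner input = 65 86 c7 36 36 36 ∥ 0b 36 f1.
Inner hash: sum = 101+134+199+54+54+54+11+54+241 = 902 → 03 86.

0386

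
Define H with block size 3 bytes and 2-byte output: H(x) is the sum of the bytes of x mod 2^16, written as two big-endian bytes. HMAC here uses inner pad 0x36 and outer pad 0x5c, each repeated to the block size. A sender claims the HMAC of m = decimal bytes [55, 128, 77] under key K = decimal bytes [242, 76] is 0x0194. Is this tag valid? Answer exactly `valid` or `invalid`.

Key decimal bytes [242, 76] = f2 4c is 2 bytes ≤ B = 3; zero-pad to 3 bytes: K' = f2 4c 00.
K' ⊕ ipad = c4 7a 36; K' ⊕ opad = ae 10 5c.
Inner hash: sum = 196+122+54+55+128+77 = 632 → 02 78.
Outer hash (recomputed tag): sum = 174+16+92+2+120 = 404 → 01 94.
Recomputed tag = 0194; claimed = 0194 → match.

valid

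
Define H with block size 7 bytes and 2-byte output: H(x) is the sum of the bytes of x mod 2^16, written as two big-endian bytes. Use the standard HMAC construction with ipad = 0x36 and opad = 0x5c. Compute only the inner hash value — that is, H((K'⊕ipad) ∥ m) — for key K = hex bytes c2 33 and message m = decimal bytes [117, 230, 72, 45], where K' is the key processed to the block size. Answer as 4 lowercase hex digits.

Key hex bytes c2 33 is 2 bytes ≤ B = 7; zero-pad to 7 bytes: K' = c2 33 00 00 00 00 00.
K' ⊕ ipad = f4 05 36 36 36 36 36.
Inner input = f4 05 36 36 36 36 36 ∥ 75 e6 48 2d.
Inner hash: sum = 244+5+54+54+54+54+54+117+230+72+45 = 983 → 03 d7.

03d7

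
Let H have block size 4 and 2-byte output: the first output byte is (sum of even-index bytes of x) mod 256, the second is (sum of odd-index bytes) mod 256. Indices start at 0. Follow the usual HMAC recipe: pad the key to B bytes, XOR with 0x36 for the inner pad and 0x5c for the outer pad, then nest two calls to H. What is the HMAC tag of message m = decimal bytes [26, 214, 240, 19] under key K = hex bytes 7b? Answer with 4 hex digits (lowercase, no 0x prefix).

100d

Key hex bytes 7b is 1 byte ≤ B = 4; zero-pad to 4 bytes: K' = 7b 00 00 00.
K' ⊕ ipad = 4d 36 36 36.  K' ⊕ opad = 27 5c 5c 5c.
Inner input = (K'⊕ipad) ∥ m = 4d 36 36 36 ∥ 1a d6 f0 13.
Inner hash: even-index sum = 397 mod 256 = 141; odd-index sum = 341 mod 256 = 85 → 8d 55.
Outer input = (K'⊕opad) ∥ inner = 27 5c 5c 5c ∥ 8d 55.
Outer hash (tag): even-index sum = 272 mod 256 = 16; odd-index sum = 269 mod 256 = 13 → 10 0d.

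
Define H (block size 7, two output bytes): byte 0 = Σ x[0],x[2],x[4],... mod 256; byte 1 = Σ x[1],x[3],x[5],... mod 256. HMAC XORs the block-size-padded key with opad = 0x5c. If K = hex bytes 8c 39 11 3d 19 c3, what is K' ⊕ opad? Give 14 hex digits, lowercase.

d0654d61459f5c

Key hex bytes 8c 39 11 3d 19 c3 is 6 bytes ≤ B = 7; zero-pad to 7 bytes: K' = 8c 39 11 3d 19 c3 00.
XOR each byte with 0x5c: 8c⊕5c=d0, 39⊕5c=65, 11⊕5c=4d, 3d⊕5c=61, 19⊕5c=45, c3⊕5c=9f, 00⊕5c=5c.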